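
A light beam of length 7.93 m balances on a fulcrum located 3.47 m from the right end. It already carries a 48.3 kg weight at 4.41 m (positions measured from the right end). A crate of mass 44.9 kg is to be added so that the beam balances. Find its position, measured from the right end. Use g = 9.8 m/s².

Sum moments about the fulcrum (at 3.47 m from the right end) (the support reaction has zero arm there).
Weight: 48.3 × 9.8 = 473.3 N down at 4.41 m → arm 0.94 m, τ = 473.3 × 0.94 = 444.9 N·m counterclockwise.
Net moment of existing loads = 444.9 N·m counterclockwise.
The crate weighs 44.9 × 9.8 = 440 N and must supply an equal clockwise moment, so its lever arm about the fulcrum is 444.9 / 440 = 1.01 m.
That puts it at 3.47 − 1.01 = 2.46 m from the right end.

x ≈ 2.46 m from the right end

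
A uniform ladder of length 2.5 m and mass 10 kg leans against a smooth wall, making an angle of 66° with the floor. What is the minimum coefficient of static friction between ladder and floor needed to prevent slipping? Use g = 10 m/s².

μ_min ≈ 0.223

Take moments about the foot of the ladder.
Ladder weight 10×10 = 100 N acts at 1.25 m along the ladder; its horizontal arm is 1.25·cos66° = 0.5084 m → τ = 50.84 N·m clockwise.
Wall normal N acts horizontally at the top; its moment arm is the height L sinθ = 2.5·sin66° = 2.284 m, counterclockwise.
Στ = 0 ⇒ N × 2.284 = 50.84 ⇒ N = 22.26 N.
ΣFx = 0 ⇒ f = N_wall = 22.26 N. ΣFy = 0 ⇒ N_floor = 100 N.
μ_min = f / N_floor = 22.26 / 100 = 0.223.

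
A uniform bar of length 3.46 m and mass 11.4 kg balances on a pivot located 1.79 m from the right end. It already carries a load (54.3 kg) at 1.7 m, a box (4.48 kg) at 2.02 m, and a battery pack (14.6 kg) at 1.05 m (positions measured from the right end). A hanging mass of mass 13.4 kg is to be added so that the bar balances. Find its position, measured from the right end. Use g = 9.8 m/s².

Taking torques about the pivot (at 1.79 m from the right end):
Beam weight: 11.4 × 9.8 = 111.7 N down at 1.73 m → arm 0.06 m, τ = 111.7 × 0.06 = 6.702 N·m clockwise.
Load: 54.3 × 9.8 = 532.1 N down at 1.7 m → arm 0.09 m, τ = 532.1 × 0.09 = 47.89 N·m clockwise.
Box: 4.48 × 9.8 = 43.9 N down at 2.02 m → arm 0.23 m, τ = 43.9 × 0.23 = 10.1 N·m counterclockwise.
Battery pack: 14.6 × 9.8 = 143.1 N down at 1.05 m → arm 0.74 m, τ = 143.1 × 0.74 = 105.9 N·m clockwise.
Net moment of existing loads = 150.4 N·m clockwise.
The hanging mass weighs 13.4 × 9.8 = 131.3 N and must supply an equal counterclockwise moment, so its lever arm about the pivot is 150.4 / 131.3 = 1.15 m.
That puts it at 1.79 + 1.15 = 2.94 m from the right end.

x ≈ 2.94 m from the right end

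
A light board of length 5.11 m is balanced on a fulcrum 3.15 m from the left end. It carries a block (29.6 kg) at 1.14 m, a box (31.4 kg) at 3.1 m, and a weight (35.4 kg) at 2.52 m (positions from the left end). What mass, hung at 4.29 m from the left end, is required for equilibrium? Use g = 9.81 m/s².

m ≈ 73.1 kg

Take moments about the fulcrum (at 3.15 m from the left end).
Block: 29.6 × 9.81 = 290.4 N down at 1.14 m → arm 2.01 m, τ = 290.4 × 2.01 = 583.7 N·m counterclockwise.
Box: 31.4 × 9.81 = 308 N down at 3.1 m → arm 0.05 m, τ = 308 × 0.05 = 15.4 N·m counterclockwise.
Weight: 35.4 × 9.81 = 347.3 N down at 2.52 m → arm 0.63 m, τ = 347.3 × 0.63 = 218.8 N·m counterclockwise.
Net moment of known loads = 817.9 N·m counterclockwise.
An unknown mass m at 4.29 m has arm 1.14 m; its moment is m·g·1.14 clockwise.
Στ = 0 ⇒ m × 9.81 × 1.14 = 817.9 ⇒ m = 817.9 / (9.81 × 1.14) = 73.1 kg.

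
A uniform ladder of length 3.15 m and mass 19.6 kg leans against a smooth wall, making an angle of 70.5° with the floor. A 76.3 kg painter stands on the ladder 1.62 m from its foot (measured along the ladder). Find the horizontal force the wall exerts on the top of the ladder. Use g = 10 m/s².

About the foot of the ladder:
Ladder weight 19.6×10 = 196 N acts at 1.575 m along the ladder; its horizontal arm is 1.575·cos70.5° = 0.5257 m → τ = 103 N·m clockwise.
Painter: 76.3×10 = 763 N at 1.62 m → arm 0.5408 m → τ = 412.6 N·m clockwise.
Wall normal N acts horizontally at the top; its moment arm is the height L sinθ = 3.15·sin70.5° = 2.969 m, counterclockwise.
Setting net torque to zero: N × 2.969 = 515.6 → N = 174 N.

N_wall ≈ 174 N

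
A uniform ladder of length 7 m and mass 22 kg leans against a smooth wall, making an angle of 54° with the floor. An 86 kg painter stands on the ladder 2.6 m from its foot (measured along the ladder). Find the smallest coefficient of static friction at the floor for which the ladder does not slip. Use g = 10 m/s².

μ_min ≈ 0.289

Sum moments about the foot of the ladder (the floor normal and friction both act there and drop out).
Ladder weight 22×10 = 220 N acts at 3.5 m along the ladder; its horizontal arm is 3.5·cos54° = 2.057 m → τ = 452.5 N·m clockwise.
Painter: 86×10 = 860 N at 2.6 m → arm 1.528 m → τ = 1314 N·m clockwise.
Wall normal N acts horizontally at the top; its moment arm is the height L sinθ = 7·sin54° = 5.663 m, counterclockwise.
Balancing moments: N × 5.663 = 1766, giving N = 311.8 N.
ΣFx = 0 ⇒ f = N_wall = 311.8 N. ΣFy = 0 ⇒ N_floor = 1080 N.
μ_min = f / N_floor = 311.8 / 1080 = 0.289.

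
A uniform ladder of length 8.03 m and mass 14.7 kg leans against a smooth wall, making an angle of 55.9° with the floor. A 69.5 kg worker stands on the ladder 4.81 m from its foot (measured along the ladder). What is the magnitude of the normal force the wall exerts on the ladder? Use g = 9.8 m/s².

N_wall ≈ 325 N

Take moments about the foot of the ladder.
Ladder weight 14.7×9.8 = 144.1 N acts at 4.015 m along the ladder; its horizontal arm is 4.015·cos55.9° = 2.251 m → τ = 324.4 N·m clockwise.
Worker: 69.5×9.8 = 681.1 N at 4.81 m → arm 2.697 m → τ = 1837 N·m clockwise.
Wall normal N acts horizontally at the top; its moment arm is the height L sinθ = 8.03·sin55.9° = 6.649 m, counterclockwise.
Στ = 0 ⇒ N × 6.649 = 2161 ⇒ N = 325 N.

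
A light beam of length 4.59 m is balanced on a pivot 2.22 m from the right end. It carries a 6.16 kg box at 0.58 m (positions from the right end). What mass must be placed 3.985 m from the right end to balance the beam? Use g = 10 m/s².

m ≈ 5.72 kg

Take moments about the pivot (at 2.22 m from the right end).
Box: 6.16 × 10 = 61.6 N down at 0.58 m → arm 1.64 m, τ = 61.6 × 1.64 = 101 N·m clockwise.
Net moment of known loads = 101 N·m clockwise.
An unknown mass m at 3.985 m has arm 1.765 m; its moment is m·g·1.765 counterclockwise.
Setting net torque to zero: m × 10 × 1.765 = 101 → m = 101 / (10 × 1.765) = 5.72 kg.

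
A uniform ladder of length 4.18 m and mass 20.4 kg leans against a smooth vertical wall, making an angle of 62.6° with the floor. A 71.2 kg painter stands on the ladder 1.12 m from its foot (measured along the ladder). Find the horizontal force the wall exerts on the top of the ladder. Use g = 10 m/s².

Taking torques about the foot of the ladder:
Ladder weight 20.4×10 = 204 N acts at 2.09 m along the ladder; its horizontal arm is 2.09·cos62.6° = 0.9618 m → τ = 196.2 N·m clockwise.
Painter: 71.2×10 = 712 N at 1.12 m → arm 0.5154 m → τ = 367 N·m clockwise.
Wall normal N acts horizontally at the top; its moment arm is the height L sinθ = 4.18·sin62.6° = 3.711 m, counterclockwise.
Setting net torque to zero: N × 3.711 = 563.2 → N = 152 N.

N_wall ≈ 152 N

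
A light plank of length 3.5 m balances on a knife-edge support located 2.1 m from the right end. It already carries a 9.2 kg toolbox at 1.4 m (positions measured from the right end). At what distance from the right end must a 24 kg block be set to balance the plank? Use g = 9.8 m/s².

Choose the knife-edge support (at 2.1 m from the right end) as the axis so the support reaction has zero arm there.
Toolbox: 9.2 × 9.8 = 90.16 N down at 1.4 m → arm 0.7 m, τ = 90.16 × 0.7 = 63.11 N·m clockwise.
Net moment of existing loads = 63.11 N·m clockwise.
The block weighs 24 × 9.8 = 235.2 N and must supply an equal counterclockwise moment, so its lever arm about the knife-edge support is 63.11 / 235.2 = 0.268 m.
That puts it at 2.1 + 0.268 = 2.37 m from the right end.

x ≈ 2.37 m from the right end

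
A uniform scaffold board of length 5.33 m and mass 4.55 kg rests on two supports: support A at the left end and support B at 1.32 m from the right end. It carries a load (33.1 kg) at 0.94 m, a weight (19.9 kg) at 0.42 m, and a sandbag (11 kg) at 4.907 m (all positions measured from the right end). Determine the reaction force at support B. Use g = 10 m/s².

R_B ≈ 648 N

Sum moments about support A (its reaction then has zero moment arm).
Beam weight: 4.55 × 10 = 45.5 N down at 2.665 m → arm 2.665 m, τ = 45.5 × 2.665 = 121.3 N·m clockwise.
Load: 33.1 × 10 = 331 N down at 0.94 m → arm 4.39 m, τ = 331 × 4.39 = 1453 N·m clockwise.
Weight: 19.9 × 10 = 199 N down at 0.42 m → arm 4.91 m, τ = 199 × 4.91 = 977.1 N·m clockwise.
Sandbag: 11 × 10 = 110 N down at 4.907 m → arm 0.423 m, τ = 110 × 0.423 = 46.53 N·m clockwise.
Net load moment about support A = 2598 N·m clockwise.
Reaction R at support B is upward at 1.32 m, arm 4.01 m → moment R × 4.01 counterclockwise.
Setting net torque to zero: R × 4.01 = 2598 → R = 648 N.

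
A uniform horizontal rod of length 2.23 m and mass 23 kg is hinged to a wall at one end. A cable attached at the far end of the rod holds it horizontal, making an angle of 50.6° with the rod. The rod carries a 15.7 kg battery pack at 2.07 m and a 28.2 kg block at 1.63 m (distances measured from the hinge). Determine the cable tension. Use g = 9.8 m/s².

About the hinge:
Beam weight: 23 × 9.8 = 225.4 N down at 1.115 m → arm 1.115 m, τ = 225.4 × 1.115 = 251.3 N·m clockwise.
Battery pack: 15.7 × 9.8 = 153.9 N down at 2.07 m → arm 2.07 m, τ = 153.9 × 2.07 = 318.6 N·m clockwise.
Block: 28.2 × 9.8 = 276.4 N down at 1.63 m → arm 1.63 m, τ = 276.4 × 1.63 = 450.5 N·m clockwise.
Total clockwise load moment = 1020 N·m.
The cable tension T acts at 2.23 m; only its component perpendicular to the rod, T sinθ, produces torque. sin 50.6° = 0.7727.
Στ = 0 ⇒ T × 2.23 × 0.7727 = 1020 ⇒ T = 1020 / 1.723 = 592 N.

T ≈ 592 N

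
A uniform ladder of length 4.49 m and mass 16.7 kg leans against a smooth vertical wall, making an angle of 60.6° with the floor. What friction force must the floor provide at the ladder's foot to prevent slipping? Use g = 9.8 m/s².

f ≈ 46.1 N

About the foot of the ladder:
Ladder weight 16.7×9.8 = 163.7 N acts at 2.245 m along the ladder; its horizontal arm is 2.245·cos60.6° = 1.102 m → τ = 180.4 N·m clockwise.
Wall normal N acts horizontally at the top; its moment arm is the height L sinθ = 4.49·sin60.6° = 3.912 m, counterclockwise.
For rotational equilibrium, N × 3.912 = 180.4, so N = 46.1 N.
ΣFx = 0: friction at the foot balances the wall's push, so f = N_wall = 46.1 N.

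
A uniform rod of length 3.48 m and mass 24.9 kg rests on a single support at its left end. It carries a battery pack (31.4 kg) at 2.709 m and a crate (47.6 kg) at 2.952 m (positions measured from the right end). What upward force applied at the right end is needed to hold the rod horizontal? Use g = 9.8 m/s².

Sum moments about the left end (the unknown pivot reaction has zero arm there).
Beam weight: 24.9 × 9.8 = 244 N down at 1.74 m → arm 1.74 m, τ = 244 × 1.74 = 424.6 N·m clockwise.
Battery pack: 31.4 × 9.8 = 307.7 N down at 2.709 m → arm 0.771 m, τ = 307.7 × 0.771 = 237.2 N·m clockwise.
Crate: 47.6 × 9.8 = 466.5 N down at 2.952 m → arm 0.528 m, τ = 466.5 × 0.528 = 246.3 N·m clockwise.
Net moment of the loads = 908.1 N·m clockwise.
The upward force F acts at the right end, arm 3.48 m, giving F × 3.48 counterclockwise.
Στ = 0 ⇒ F × 3.48 = 908.1 ⇒ F = 908.1 / 3.48 = 261 N.

F ≈ 261 N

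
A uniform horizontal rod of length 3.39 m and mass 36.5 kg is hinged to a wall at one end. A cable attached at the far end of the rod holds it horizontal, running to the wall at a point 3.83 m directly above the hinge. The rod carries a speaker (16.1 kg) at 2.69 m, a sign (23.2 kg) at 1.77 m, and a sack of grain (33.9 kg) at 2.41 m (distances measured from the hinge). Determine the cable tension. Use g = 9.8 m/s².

Taking torques about the hinge:
Beam weight: 36.5 × 9.8 = 357.7 N down at 1.695 m → arm 1.695 m, τ = 357.7 × 1.695 = 606.3 N·m clockwise.
Speaker: 16.1 × 9.8 = 157.8 N down at 2.69 m → arm 2.69 m, τ = 157.8 × 2.69 = 424.5 N·m clockwise.
Sign: 23.2 × 9.8 = 227.4 N down at 1.77 m → arm 1.77 m, τ = 227.4 × 1.77 = 402.5 N·m clockwise.
Sack of grain: 33.9 × 9.8 = 332.2 N down at 2.41 m → arm 2.41 m, τ = 332.2 × 2.41 = 800.6 N·m clockwise.
Total clockwise load moment = 2234 N·m.
The cable tension T acts at 3.39 m; only its component perpendicular to the rod, T sinθ, produces torque. sinθ = h/√(h²+d²) = 3.83/√(3.83²+3.39²) = 0.7488.
Στ = 0 ⇒ T × 3.39 × 0.7488 = 2234 ⇒ T = 2234 / 2.538 = 880 N.

T ≈ 880 N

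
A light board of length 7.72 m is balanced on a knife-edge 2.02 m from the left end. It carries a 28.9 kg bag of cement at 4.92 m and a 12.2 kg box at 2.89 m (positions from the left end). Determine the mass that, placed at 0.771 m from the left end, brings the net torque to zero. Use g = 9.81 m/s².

Sum moments about the knife-edge (at 2.02 m from the left end) (the support reaction has zero arm there).
Bag of cement: 28.9 × 9.81 = 283.5 N down at 4.92 m → arm 2.9 m, τ = 283.5 × 2.9 = 822.1 N·m clockwise.
Box: 12.2 × 9.81 = 119.7 N down at 2.89 m → arm 0.87 m, τ = 119.7 × 0.87 = 104.1 N·m clockwise.
Net moment of known loads = 926.2 N·m clockwise.
An unknown mass m at 0.771 m has arm 1.249 m; its moment is m·g·1.249 counterclockwise.
Στ = 0 ⇒ m × 9.81 × 1.249 = 926.2 ⇒ m = 926.2 / (9.81 × 1.249) = 75.6 kg.

m ≈ 75.6 kg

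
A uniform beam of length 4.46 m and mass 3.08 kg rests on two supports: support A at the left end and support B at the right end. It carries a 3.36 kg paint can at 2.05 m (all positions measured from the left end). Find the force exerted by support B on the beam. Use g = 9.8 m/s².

Sum moments about support A (its reaction then has zero moment arm).
Beam weight: 3.08 × 9.8 = 30.18 N down at 2.23 m → arm 2.23 m, τ = 30.18 × 2.23 = 67.3 N·m clockwise.
Paint can: 3.36 × 9.8 = 32.93 N down at 2.05 m → arm 2.05 m, τ = 32.93 × 2.05 = 67.51 N·m clockwise.
Net load moment about support A = 134.8 N·m clockwise.
Reaction R at support B is upward at 4.46 m, arm 4.46 m → moment R × 4.46 counterclockwise.
Balancing moments: R × 4.46 = 134.8, giving R = 30.2 N.

R_B ≈ 30.2 N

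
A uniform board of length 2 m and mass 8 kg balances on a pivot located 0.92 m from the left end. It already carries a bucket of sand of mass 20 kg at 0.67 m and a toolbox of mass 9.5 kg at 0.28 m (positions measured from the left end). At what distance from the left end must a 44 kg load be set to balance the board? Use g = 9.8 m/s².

x ≈ 1.16 m from the left end

Choose the pivot (at 0.92 m from the left end) as the axis so the support reaction has zero arm there.
Beam weight: 8 × 9.8 = 78.4 N down at 1 m → arm 0.08 m, τ = 78.4 × 0.08 = 6.272 N·m clockwise.
Bucket of sand: 20 × 9.8 = 196 N down at 0.67 m → arm 0.25 m, τ = 196 × 0.25 = 49 N·m counterclockwise.
Toolbox: 9.5 × 9.8 = 93.1 N down at 0.28 m → arm 0.64 m, τ = 93.1 × 0.64 = 59.58 N·m counterclockwise.
Net moment of existing loads = 102.3 N·m counterclockwise.
The load weighs 44 × 9.8 = 431.2 N and must supply an equal clockwise moment, so its lever arm about the pivot is 102.3 / 431.2 = 0.237 m.
That puts it at 0.92 + 0.237 = 1.16 m from the left end.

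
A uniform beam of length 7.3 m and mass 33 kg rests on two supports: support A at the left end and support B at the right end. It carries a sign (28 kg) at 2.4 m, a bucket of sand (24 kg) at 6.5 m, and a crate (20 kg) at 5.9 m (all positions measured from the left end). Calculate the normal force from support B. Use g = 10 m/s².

R_B ≈ 632 N

Sum moments about support A (its reaction then has zero moment arm).
Beam weight: 33 × 10 = 330 N down at 3.65 m → arm 3.65 m, τ = 330 × 3.65 = 1204 N·m clockwise.
Sign: 28 × 10 = 280 N down at 2.4 m → arm 2.4 m, τ = 280 × 2.4 = 672 N·m clockwise.
Bucket of sand: 24 × 10 = 240 N down at 6.5 m → arm 6.5 m, τ = 240 × 6.5 = 1560 N·m clockwise.
Crate: 20 × 10 = 200 N down at 5.9 m → arm 5.9 m, τ = 200 × 5.9 = 1180 N·m clockwise.
Net load moment about support A = 4616 N·m clockwise.
Reaction R at support B is upward at 7.3 m, arm 7.3 m → moment R × 7.3 counterclockwise.
Στ = 0 ⇒ R × 7.3 = 4616 ⇒ R = 632 N.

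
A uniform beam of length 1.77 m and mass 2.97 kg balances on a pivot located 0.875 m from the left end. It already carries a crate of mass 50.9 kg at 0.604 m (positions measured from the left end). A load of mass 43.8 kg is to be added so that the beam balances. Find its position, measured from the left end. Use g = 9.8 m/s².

About the pivot (at 0.875 m from the left end):
Beam weight: 2.97 × 9.8 = 29.11 N down at 0.885 m → arm 0.01 m, τ = 29.11 × 0.01 = 0.2911 N·m clockwise.
Crate: 50.9 × 9.8 = 498.8 N down at 0.604 m → arm 0.271 m, τ = 498.8 × 0.271 = 135.2 N·m counterclockwise.
Net moment of existing loads = 134.9 N·m counterclockwise.
The load weighs 43.8 × 9.8 = 429.2 N and must supply an equal clockwise moment, so its lever arm about the pivot is 134.9 / 429.2 = 0.314 m.
That puts it at 0.875 + 0.314 = 1.19 m from the left end.

x ≈ 1.19 m from the left end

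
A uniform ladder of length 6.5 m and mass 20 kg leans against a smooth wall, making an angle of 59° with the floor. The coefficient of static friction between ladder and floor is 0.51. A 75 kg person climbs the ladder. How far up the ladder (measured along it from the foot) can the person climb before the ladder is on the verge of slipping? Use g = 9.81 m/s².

d ≈ 6.12 m

Sum moments about the foot of the ladder (the floor normal and friction both act there and drop out).
Ladder weight 20×9.81 = 196.2 N acts at 3.25 m along the ladder; its horizontal arm is 3.25·cos59° = 1.674 m → τ = 328.4 N·m clockwise.
Person weight 75×9.81 = 735.8 N at distance d → arm d·cos59° → τ = 735.8·d·0.515 clockwise.
Wall normal N at the top has arm L sinθ = 5.572 m counterclockwise, so Στ = 0 gives N·5.572 = 328.4 + 378.9·d.
ΣFy = 0 ⇒ N_floor = 932 N, so the maximum friction is μ_s·N_floor = 0.51×932 = 475.3 N. ΣFx = 0 ⇒ N_wall = f, so at the slipping point N = 475.3 N.
Substituting: 475.3×5.572 = 328.4 + 378.9·d ⇒ d = (2648 − 328.4) / 378.9 = 6.12 m.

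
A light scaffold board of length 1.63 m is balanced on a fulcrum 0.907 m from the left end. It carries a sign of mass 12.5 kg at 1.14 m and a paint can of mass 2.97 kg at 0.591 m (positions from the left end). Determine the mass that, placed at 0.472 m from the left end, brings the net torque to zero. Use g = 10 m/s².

Take moments about the fulcrum (at 0.907 m from the left end).
Sign: 12.5 × 10 = 125 N down at 1.14 m → arm 0.233 m, τ = 125 × 0.233 = 29.12 N·m clockwise.
Paint can: 2.97 × 10 = 29.7 N down at 0.591 m → arm 0.316 m, τ = 29.7 × 0.316 = 9.385 N·m counterclockwise.
Net moment of known loads = 19.73 N·m clockwise.
An unknown mass m at 0.472 m has arm 0.435 m; its moment is m·g·0.435 counterclockwise.
Balancing moments: m × 10 × 0.435 = 19.73, giving m = 19.73 / (10 × 0.435) = 4.54 kg.

m ≈ 4.54 kg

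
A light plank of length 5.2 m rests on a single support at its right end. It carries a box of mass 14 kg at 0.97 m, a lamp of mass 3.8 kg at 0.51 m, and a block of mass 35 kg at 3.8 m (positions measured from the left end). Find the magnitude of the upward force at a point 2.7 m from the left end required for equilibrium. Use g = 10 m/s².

F ≈ 504 N

Choose the right end as the axis so the unknown pivot reaction has zero arm there.
Box: 14 × 10 = 140 N down at 0.97 m → arm 4.23 m, τ = 140 × 4.23 = 592.2 N·m counterclockwise.
Lamp: 3.8 × 10 = 38 N down at 0.51 m → arm 4.69 m, τ = 38 × 4.69 = 178.2 N·m counterclockwise.
Block: 35 × 10 = 350 N down at 3.8 m → arm 1.4 m, τ = 350 × 1.4 = 490 N·m counterclockwise.
Net moment of the loads = 1260 N·m counterclockwise.
The upward force F acts at a point 2.7 m from the left end, arm 2.5 m, giving F × 2.5 clockwise.
Στ = 0 ⇒ F × 2.5 = 1260 ⇒ F = 1260 / 2.5 = 504 N.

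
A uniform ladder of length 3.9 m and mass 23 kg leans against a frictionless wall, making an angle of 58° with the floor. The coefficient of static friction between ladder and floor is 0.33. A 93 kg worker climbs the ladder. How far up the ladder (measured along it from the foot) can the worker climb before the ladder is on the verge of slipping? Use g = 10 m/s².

d ≈ 2.09 m

Taking torques about the foot of the ladder:
Ladder weight 23×10 = 230 N acts at 1.95 m along the ladder; its horizontal arm is 1.95·cos58° = 1.033 m → τ = 237.6 N·m clockwise.
Worker weight 93×10 = 930 N at distance d → arm d·cos58° → τ = 930·d·0.5299 clockwise.
Wall normal N at the top has arm L sinθ = 3.307 m counterclockwise, so Στ = 0 gives N·3.307 = 237.6 + 492.8·d.
ΣFy = 0 ⇒ N_floor = 1160 N, so the maximum friction is μ_s·N_floor = 0.33×1160 = 382.8 N. ΣFx = 0 ⇒ N_wall = f, so at the slipping point N = 382.8 N.
Substituting: 382.8×3.307 = 237.6 + 492.8·d ⇒ d = (1266 − 237.6) / 492.8 = 2.09 m.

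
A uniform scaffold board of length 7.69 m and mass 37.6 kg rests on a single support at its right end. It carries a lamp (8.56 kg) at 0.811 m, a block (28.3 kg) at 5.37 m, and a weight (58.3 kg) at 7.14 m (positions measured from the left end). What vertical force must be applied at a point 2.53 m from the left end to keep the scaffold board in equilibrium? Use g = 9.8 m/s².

F ≈ 572 N

About the right end:
Beam weight: 37.6 × 9.8 = 368.5 N down at 3.845 m → arm 3.845 m, τ = 368.5 × 3.845 = 1417 N·m counterclockwise.
Lamp: 8.56 × 9.8 = 83.89 N down at 0.811 m → arm 6.879 m, τ = 83.89 × 6.879 = 577.1 N·m counterclockwise.
Block: 28.3 × 9.8 = 277.3 N down at 5.37 m → arm 2.32 m, τ = 277.3 × 2.32 = 643.3 N·m counterclockwise.
Weight: 58.3 × 9.8 = 571.3 N down at 7.14 m → arm 0.55 m, τ = 571.3 × 0.55 = 314.2 N·m counterclockwise.
Net moment of the loads = 2952 N·m counterclockwise.
The upward force F acts at a point 2.53 m from the left end, arm 5.16 m, giving F × 5.16 clockwise.
Στ = 0 ⇒ F × 5.16 = 2952 ⇒ F = 2952 / 5.16 = 572 N.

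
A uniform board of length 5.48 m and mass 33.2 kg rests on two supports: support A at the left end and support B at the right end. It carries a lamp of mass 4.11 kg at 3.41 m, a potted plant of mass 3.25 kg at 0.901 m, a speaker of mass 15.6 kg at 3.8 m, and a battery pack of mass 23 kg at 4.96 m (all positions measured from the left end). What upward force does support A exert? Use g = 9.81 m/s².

R_A ≈ 273 N

Sum moments about support B (its reaction then has zero moment arm).
Beam weight: 33.2 × 9.81 = 325.7 N down at 2.74 m → arm 2.74 m, τ = 325.7 × 2.74 = 892.4 N·m counterclockwise.
Lamp: 4.11 × 9.81 = 40.32 N down at 3.41 m → arm 2.07 m, τ = 40.32 × 2.07 = 83.46 N·m counterclockwise.
Potted plant: 3.25 × 9.81 = 31.88 N down at 0.901 m → arm 4.579 m, τ = 31.88 × 4.579 = 146 N·m counterclockwise.
Speaker: 15.6 × 9.81 = 153 N down at 3.8 m → arm 1.68 m, τ = 153 × 1.68 = 257 N·m counterclockwise.
Battery pack: 23 × 9.81 = 225.6 N down at 4.96 m → arm 0.52 m, τ = 225.6 × 0.52 = 117.3 N·m counterclockwise.
Net load moment about support B = 1496 N·m counterclockwise.
Reaction R at support A is upward at 0 m, arm 5.48 m → moment R × 5.48 clockwise.
Στ = 0 ⇒ R × 5.48 = 1496 ⇒ R = 273 N.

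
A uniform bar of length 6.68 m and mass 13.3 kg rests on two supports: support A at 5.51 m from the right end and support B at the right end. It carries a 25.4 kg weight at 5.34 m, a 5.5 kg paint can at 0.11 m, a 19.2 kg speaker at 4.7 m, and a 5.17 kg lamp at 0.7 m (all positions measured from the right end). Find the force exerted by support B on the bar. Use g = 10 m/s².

Choose support A as the axis so its reaction then has zero moment arm.
Beam weight: 13.3 × 10 = 133 N down at 3.34 m → arm 2.17 m, τ = 133 × 2.17 = 288.6 N·m clockwise.
Weight: 25.4 × 10 = 254 N down at 5.34 m → arm 0.17 m, τ = 254 × 0.17 = 43.18 N·m clockwise.
Paint can: 5.5 × 10 = 55 N down at 0.11 m → arm 5.4 m, τ = 55 × 5.4 = 297 N·m clockwise.
Speaker: 19.2 × 10 = 192 N down at 4.7 m → arm 0.81 m, τ = 192 × 0.81 = 155.5 N·m clockwise.
Lamp: 5.17 × 10 = 51.7 N down at 0.7 m → arm 4.81 m, τ = 51.7 × 4.81 = 248.7 N·m clockwise.
Net load moment about support A = 1033 N·m clockwise.
Reaction R at support B is upward at 0 m, arm 5.51 m → moment R × 5.51 counterclockwise.
Στ = 0 ⇒ R × 5.51 = 1033 ⇒ R = 187 N.

R_B ≈ 187 N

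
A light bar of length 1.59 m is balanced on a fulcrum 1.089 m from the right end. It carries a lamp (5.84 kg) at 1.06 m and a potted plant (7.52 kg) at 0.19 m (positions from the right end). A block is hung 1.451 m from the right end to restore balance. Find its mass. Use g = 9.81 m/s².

m ≈ 19.1 kg

Choose the fulcrum (at 1.089 m from the right end) as the axis so the support reaction has zero arm there.
Lamp: 5.84 × 9.81 = 57.29 N down at 1.06 m → arm 0.029 m, τ = 57.29 × 0.029 = 1.661 N·m clockwise.
Potted plant: 7.52 × 9.81 = 73.77 N down at 0.19 m → arm 0.899 m, τ = 73.77 × 0.899 = 66.32 N·m clockwise.
Net moment of known loads = 67.98 N·m clockwise.
An unknown mass m at 1.451 m has arm 0.362 m; its moment is m·g·0.362 counterclockwise.
Setting net torque to zero: m × 9.81 × 0.362 = 67.98 → m = 67.98 / (9.81 × 0.362) = 19.1 kg.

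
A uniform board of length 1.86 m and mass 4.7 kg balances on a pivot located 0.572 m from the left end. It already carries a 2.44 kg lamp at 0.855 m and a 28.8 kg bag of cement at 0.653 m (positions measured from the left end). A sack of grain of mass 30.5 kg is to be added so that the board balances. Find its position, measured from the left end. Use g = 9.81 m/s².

x ≈ 0.418 m from the left end

Taking torques about the pivot (at 0.572 m from the left end):
Beam weight: 4.7 × 9.81 = 46.11 N down at 0.93 m → arm 0.358 m, τ = 46.11 × 0.358 = 16.51 N·m clockwise.
Lamp: 2.44 × 9.81 = 23.94 N down at 0.855 m → arm 0.283 m, τ = 23.94 × 0.283 = 6.775 N·m clockwise.
Bag of cement: 28.8 × 9.81 = 282.5 N down at 0.653 m → arm 0.081 m, τ = 282.5 × 0.081 = 22.88 N·m clockwise.
Net moment of existing loads = 46.17 N·m clockwise.
The sack of grain weighs 30.5 × 9.81 = 299.2 N and must supply an equal counterclockwise moment, so its lever arm about the pivot is 46.17 / 299.2 = 0.154 m.
That puts it at 0.572 − 0.154 = 0.418 m from the left end.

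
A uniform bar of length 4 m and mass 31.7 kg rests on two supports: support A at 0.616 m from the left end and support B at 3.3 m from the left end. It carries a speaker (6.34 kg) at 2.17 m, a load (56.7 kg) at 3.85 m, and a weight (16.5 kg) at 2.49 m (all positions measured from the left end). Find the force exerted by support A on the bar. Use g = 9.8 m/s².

Sum moments about support B (its reaction then has zero moment arm).
Beam weight: 31.7 × 9.8 = 310.7 N down at 2 m → arm 1.3 m, τ = 310.7 × 1.3 = 403.9 N·m counterclockwise.
Speaker: 6.34 × 9.8 = 62.13 N down at 2.17 m → arm 1.13 m, τ = 62.13 × 1.13 = 70.21 N·m counterclockwise.
Load: 56.7 × 9.8 = 555.7 N down at 3.85 m → arm 0.55 m, τ = 555.7 × 0.55 = 305.6 N·m clockwise.
Weight: 16.5 × 9.8 = 161.7 N down at 2.49 m → arm 0.81 m, τ = 161.7 × 0.81 = 131 N·m counterclockwise.
Net load moment about support B = 299.5 N·m counterclockwise.
Reaction R at support A is upward at 0.616 m, arm 2.684 m → moment R × 2.684 clockwise.
Στ = 0 ⇒ R × 2.684 = 299.5 ⇒ R = 112 N.

R_A ≈ 112 N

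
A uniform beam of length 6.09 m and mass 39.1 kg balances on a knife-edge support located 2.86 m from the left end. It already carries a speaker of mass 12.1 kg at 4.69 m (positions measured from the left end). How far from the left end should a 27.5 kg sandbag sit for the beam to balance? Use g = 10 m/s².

x ≈ 1.79 m from the left end

Sum moments about the knife-edge support (at 2.86 m from the left end) (the support reaction has zero arm there).
Beam weight: 39.1 × 10 = 391 N down at 3.045 m → arm 0.185 m, τ = 391 × 0.185 = 72.33 N·m clockwise.
Speaker: 12.1 × 10 = 121 N down at 4.69 m → arm 1.83 m, τ = 121 × 1.83 = 221.4 N·m clockwise.
Net moment of existing loads = 293.7 N·m clockwise.
The sandbag weighs 27.5 × 10 = 275 N and must supply an equal counterclockwise moment, so its lever arm about the knife-edge support is 293.7 / 275 = 1.07 m.
That puts it at 2.86 − 1.07 = 1.79 m from the left end.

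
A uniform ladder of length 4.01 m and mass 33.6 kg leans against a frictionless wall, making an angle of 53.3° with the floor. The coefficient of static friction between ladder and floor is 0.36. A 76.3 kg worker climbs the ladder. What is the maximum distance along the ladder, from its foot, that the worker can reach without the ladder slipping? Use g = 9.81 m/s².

About the foot of the ladder:
Ladder weight 33.6×9.81 = 329.6 N acts at 2.005 m along the ladder; its horizontal arm is 2.005·cos53.3° = 1.198 m → τ = 394.9 N·m clockwise.
Worker weight 76.3×9.81 = 748.5 N at distance d → arm d·cos53.3° → τ = 748.5·d·0.5976 clockwise.
Wall normal N at the top has arm L sinθ = 3.215 m counterclockwise, so Στ = 0 gives N·3.215 = 394.9 + 447.3·d.
ΣFy = 0 ⇒ N_floor = 1078 N, so the maximum friction is μ_s·N_floor = 0.36×1078 = 388.1 N. ΣFx = 0 ⇒ N_wall = f, so at the slipping point N = 388.1 N.
Substituting: 388.1×3.215 = 394.9 + 447.3·d ⇒ d = (1248 − 394.9) / 447.3 = 1.91 m.

d ≈ 1.91 m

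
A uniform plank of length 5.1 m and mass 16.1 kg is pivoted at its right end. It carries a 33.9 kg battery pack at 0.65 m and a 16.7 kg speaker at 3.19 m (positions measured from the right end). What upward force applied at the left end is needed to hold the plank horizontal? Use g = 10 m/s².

F ≈ 228 N

Choose the right end as the axis so the unknown pivot reaction has zero arm there.
Beam weight: 16.1 × 10 = 161 N down at 2.55 m → arm 2.55 m, τ = 161 × 2.55 = 410.5 N·m counterclockwise.
Battery pack: 33.9 × 10 = 339 N down at 0.65 m → arm 0.65 m, τ = 339 × 0.65 = 220.3 N·m counterclockwise.
Speaker: 16.7 × 10 = 167 N down at 3.19 m → arm 3.19 m, τ = 167 × 3.19 = 532.7 N·m counterclockwise.
Net moment of the loads = 1164 N·m counterclockwise.
The upward force F acts at the left end, arm 5.1 m, giving F × 5.1 clockwise.
Balancing moments: F × 5.1 = 1164, giving F = 1164 / 5.1 = 228 N.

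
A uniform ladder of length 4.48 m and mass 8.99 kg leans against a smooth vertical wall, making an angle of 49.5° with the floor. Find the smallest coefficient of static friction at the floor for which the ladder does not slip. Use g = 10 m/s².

μ_min ≈ 0.427

About the foot of the ladder:
Ladder weight 8.99×10 = 89.9 N acts at 2.24 m along the ladder; its horizontal arm is 2.24·cos49.5° = 1.455 m → τ = 130.8 N·m clockwise.
Wall normal N acts horizontally at the top; its moment arm is the height L sinθ = 4.48·sin49.5° = 3.407 m, counterclockwise.
Στ = 0 ⇒ N × 3.407 = 130.8 ⇒ N = 38.39 N.
ΣFx = 0 ⇒ f = N_wall = 38.39 N. ΣFy = 0 ⇒ N_floor = 89.9 N.
μ_min = f / N_floor = 38.39 / 89.9 = 0.427.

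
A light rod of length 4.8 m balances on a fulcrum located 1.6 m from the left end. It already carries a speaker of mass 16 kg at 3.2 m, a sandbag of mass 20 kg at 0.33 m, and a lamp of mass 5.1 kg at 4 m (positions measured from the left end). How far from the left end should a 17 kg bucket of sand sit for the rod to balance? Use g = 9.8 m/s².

About the fulcrum (at 1.6 m from the left end):
Speaker: 16 × 9.8 = 156.8 N down at 3.2 m → arm 1.6 m, τ = 156.8 × 1.6 = 250.9 N·m clockwise.
Sandbag: 20 × 9.8 = 196 N down at 0.33 m → arm 1.27 m, τ = 196 × 1.27 = 248.9 N·m counterclockwise.
Lamp: 5.1 × 9.8 = 49.98 N down at 4 m → arm 2.4 m, τ = 49.98 × 2.4 = 120 N·m clockwise.
Net moment of existing loads = 122 N·m clockwise.
The bucket of sand weighs 17 × 9.8 = 166.6 N and must supply an equal counterclockwise moment, so its lever arm about the fulcrum is 122 / 166.6 = 0.732 m.
That puts it at 1.6 − 0.732 = 0.868 m from the left end.

x ≈ 0.868 m from the left end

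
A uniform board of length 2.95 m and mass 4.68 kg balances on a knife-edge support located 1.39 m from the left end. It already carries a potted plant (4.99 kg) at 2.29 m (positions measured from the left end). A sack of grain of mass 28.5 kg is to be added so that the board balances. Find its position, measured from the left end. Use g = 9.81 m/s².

x ≈ 1.22 m from the left end

Taking torques about the knife-edge support (at 1.39 m from the left end):
Beam weight: 4.68 × 9.81 = 45.91 N down at 1.475 m → arm 0.085 m, τ = 45.91 × 0.085 = 3.902 N·m clockwise.
Potted plant: 4.99 × 9.81 = 48.95 N down at 2.29 m → arm 0.9 m, τ = 48.95 × 0.9 = 44.06 N·m clockwise.
Net moment of existing loads = 47.96 N·m clockwise.
The sack of grain weighs 28.5 × 9.81 = 279.6 N and must supply an equal counterclockwise moment, so its lever arm about the knife-edge support is 47.96 / 279.6 = 0.172 m.
That puts it at 1.39 − 0.172 = 1.22 m from the left end.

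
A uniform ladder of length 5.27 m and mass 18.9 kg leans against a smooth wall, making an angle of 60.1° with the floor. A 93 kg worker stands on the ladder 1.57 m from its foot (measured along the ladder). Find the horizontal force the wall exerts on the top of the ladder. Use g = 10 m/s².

Taking torques about the foot of the ladder:
Ladder weight 18.9×10 = 189 N acts at 2.635 m along the ladder; its horizontal arm is 2.635·cos60.1° = 1.314 m → τ = 248.3 N·m clockwise.
Worker: 93×10 = 930 N at 1.57 m → arm 0.7826 m → τ = 727.8 N·m clockwise.
Wall normal N acts horizontally at the top; its moment arm is the height L sinθ = 5.27·sin60.1° = 4.569 m, counterclockwise.
Στ = 0 ⇒ N × 4.569 = 976.1 ⇒ N = 214 N.

N_wall ≈ 214 N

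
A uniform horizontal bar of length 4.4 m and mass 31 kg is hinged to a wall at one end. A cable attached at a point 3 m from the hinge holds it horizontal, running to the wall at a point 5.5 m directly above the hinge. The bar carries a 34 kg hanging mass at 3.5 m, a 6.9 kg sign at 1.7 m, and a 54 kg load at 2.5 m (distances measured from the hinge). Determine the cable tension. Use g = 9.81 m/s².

Sum moments about the hinge (the unknown hinge reaction has zero arm there).
Beam weight: 31 × 9.81 = 304.1 N down at 2.2 m → arm 2.2 m, τ = 304.1 × 2.2 = 669 N·m clockwise.
Hanging mass: 34 × 9.81 = 333.5 N down at 3.5 m → arm 3.5 m, τ = 333.5 × 3.5 = 1167 N·m clockwise.
Sign: 6.9 × 9.81 = 67.69 N down at 1.7 m → arm 1.7 m, τ = 67.69 × 1.7 = 115.1 N·m clockwise.
Load: 54 × 9.81 = 529.7 N down at 2.5 m → arm 2.5 m, τ = 529.7 × 2.5 = 1324 N·m clockwise.
Total clockwise load moment = 3275 N·m.
The cable tension T acts at 3 m; only its component perpendicular to the bar, T sinθ, produces torque. sinθ = h/√(h²+d²) = 5.5/√(5.5²+3²) = 0.8779.
Setting net torque to zero: T × 3 × 0.8779 = 3275 → T = 3275 / 2.634 = 1240 N.

T ≈ 1240 N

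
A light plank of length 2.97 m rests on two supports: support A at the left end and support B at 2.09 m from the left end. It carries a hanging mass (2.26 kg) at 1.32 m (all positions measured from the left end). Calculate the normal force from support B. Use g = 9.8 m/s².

R_B ≈ 14 N

Taking torques about support A:
Hanging mass: 2.26 × 9.8 = 22.15 N down at 1.32 m → arm 1.32 m, τ = 22.15 × 1.32 = 29.24 N·m clockwise.
Net load moment about support A = 29.24 N·m clockwise.
Reaction R at support B is upward at 2.09 m, arm 2.09 m → moment R × 2.09 counterclockwise.
Balancing moments: R × 2.09 = 29.24, giving R = 14 N.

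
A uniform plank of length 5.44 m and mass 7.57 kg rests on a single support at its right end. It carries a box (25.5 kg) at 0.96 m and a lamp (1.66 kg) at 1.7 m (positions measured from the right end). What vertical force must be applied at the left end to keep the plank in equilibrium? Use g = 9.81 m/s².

F ≈ 86.4 N

Choose the right end as the axis so the unknown pivot reaction has zero arm there.
Beam weight: 7.57 × 9.81 = 74.26 N down at 2.72 m → arm 2.72 m, τ = 74.26 × 2.72 = 202 N·m counterclockwise.
Box: 25.5 × 9.81 = 250.2 N down at 0.96 m → arm 0.96 m, τ = 250.2 × 0.96 = 240.2 N·m counterclockwise.
Lamp: 1.66 × 9.81 = 16.28 N down at 1.7 m → arm 1.7 m, τ = 16.28 × 1.7 = 27.68 N·m counterclockwise.
Net moment of the loads = 469.9 N·m counterclockwise.
The upward force F acts at the left end, arm 5.44 m, giving F × 5.44 clockwise.
Στ = 0 ⇒ F × 5.44 = 469.9 ⇒ F = 469.9 / 5.44 = 86.4 N.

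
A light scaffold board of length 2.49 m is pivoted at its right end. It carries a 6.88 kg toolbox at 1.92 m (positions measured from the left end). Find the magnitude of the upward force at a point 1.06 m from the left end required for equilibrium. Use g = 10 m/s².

Sum moments about the right end (the unknown pivot reaction has zero arm there).
Toolbox: 6.88 × 10 = 68.8 N down at 1.92 m → arm 0.57 m, τ = 68.8 × 0.57 = 39.22 N·m counterclockwise.
Net moment of the loads = 39.22 N·m counterclockwise.
The upward force F acts at a point 1.06 m from the left end, arm 1.43 m, giving F × 1.43 clockwise.
Στ = 0 ⇒ F × 1.43 = 39.22 ⇒ F = 39.22 / 1.43 = 27.4 N.

F ≈ 27.4 N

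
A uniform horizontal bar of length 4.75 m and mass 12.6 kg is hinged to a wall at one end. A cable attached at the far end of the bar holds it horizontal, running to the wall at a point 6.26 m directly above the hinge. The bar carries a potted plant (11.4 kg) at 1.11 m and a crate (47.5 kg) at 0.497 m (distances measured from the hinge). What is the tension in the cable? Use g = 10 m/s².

About the hinge:
Beam weight: 12.6 × 10 = 126 N down at 2.375 m → arm 2.375 m, τ = 126 × 2.375 = 299.2 N·m clockwise.
Potted plant: 11.4 × 10 = 114 N down at 1.11 m → arm 1.11 m, τ = 114 × 1.11 = 126.5 N·m clockwise.
Crate: 47.5 × 10 = 475 N down at 0.497 m → arm 0.497 m, τ = 475 × 0.497 = 236.1 N·m clockwise.
Total clockwise load moment = 661.8 N·m.
The cable tension T acts at 4.75 m; only its component perpendicular to the bar, T sinθ, produces torque. sinθ = h/√(h²+d²) = 6.26/√(6.26²+4.75²) = 0.7966.
Setting net torque to zero: T × 4.75 × 0.7966 = 661.8 → T = 661.8 / 3.784 = 175 N.

T ≈ 175 N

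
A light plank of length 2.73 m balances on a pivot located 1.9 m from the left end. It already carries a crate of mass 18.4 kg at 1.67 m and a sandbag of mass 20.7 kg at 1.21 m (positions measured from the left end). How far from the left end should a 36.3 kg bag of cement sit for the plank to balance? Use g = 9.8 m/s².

Choose the pivot (at 1.9 m from the left end) as the axis so the support reaction has zero arm there.
Crate: 18.4 × 9.8 = 180.3 N down at 1.67 m → arm 0.23 m, τ = 180.3 × 0.23 = 41.47 N·m counterclockwise.
Sandbag: 20.7 × 9.8 = 202.9 N down at 1.21 m → arm 0.69 m, τ = 202.9 × 0.69 = 140 N·m counterclockwise.
Net moment of existing loads = 181.5 N·m counterclockwise.
The bag of cement weighs 36.3 × 9.8 = 355.7 N and must supply an equal clockwise moment, so its lever arm about the pivot is 181.5 / 355.7 = 0.51 m.
That puts it at 1.9 + 0.51 = 2.41 m from the left end.

x ≈ 2.41 m from the left end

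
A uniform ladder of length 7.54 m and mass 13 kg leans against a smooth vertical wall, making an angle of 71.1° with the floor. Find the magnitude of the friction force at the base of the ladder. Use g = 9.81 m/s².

f ≈ 21.8 N

Choose the foot of the ladder as the axis so the floor normal and friction both act there and drop out.
Ladder weight 13×9.81 = 127.5 N acts at 3.77 m along the ladder; its horizontal arm is 3.77·cos71.1° = 1.221 m → τ = 155.7 N·m clockwise.
Wall normal N acts horizontally at the top; its moment arm is the height L sinθ = 7.54·sin71.1° = 7.133 m, counterclockwise.
Setting net torque to zero: N × 7.133 = 155.7 → N = 21.8 N.
ΣFx = 0: friction at the foot balances the wall's push, so f = N_wall = 21.8 N.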